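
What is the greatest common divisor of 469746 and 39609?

27

gcd(469746, 39609) = 27  (469746 = 11·39609 + 34047, 39609 = 1·34047 + 5562, 34047 = 6·5562 + 675, 5562 = 8·675 + 162, 675 = 4·162 + 27, 162 = 6·27).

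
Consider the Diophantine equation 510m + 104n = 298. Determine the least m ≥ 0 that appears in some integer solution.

43

gcd(510, 104):
  510 = 4×104 + 94
  104 = 1×94 + 10
  94 = 9×10 + 4
  10 = 2×4 + 2
  4 = 2×2
so gcd(510, 104) = 2.
2 divides 298, so solutions exist.
Back-substitute for Bézout coefficients:
  2 = 10 - 2×4
  ... = 510×(-21) + 104×(103)
Scale by 298/2 = 149: (m₀, n₀) = (-3129, 15347).
General solution: m = -3129 + 52t, n = 15347 - 255t for integer t.
m ≥ 0: smallest is -3129 mod 52 = 43 (at t = 61), with n = -208.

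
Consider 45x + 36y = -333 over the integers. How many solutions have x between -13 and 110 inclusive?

gcd(45, 36) = 9  (45 = 1·36 + 9, 36 = 4·9).
Back-substituting, 45·(1) + 36·(-1) = 9.
Scale by -37: particular solution (-37, 37); reduce x mod 4: (3, -13).
General solution: x = 3 + 4t, y = -13 - 5t for integer t.
-13 ≤ 3 + 4t ≤ 110 gives t ∈ [-4, 26], which is 31 values.

31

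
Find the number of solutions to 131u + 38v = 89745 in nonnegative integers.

18

gcd(131, 38):
  131 = 3·38 + 17
  38 = 2·17 + 4
  17 = 4·4 + 1
  4 = 4·1
so gcd(131, 38) = 1.
Back-substitute for Bézout coefficients:
  1 = 17 - 4·4
  ... = 131·(9) + 38·(-31)
Scale by 89745: one solution is (807705, -2782095). Reduce u mod 38: (15, 2310).
General: u = 15 + 38t, v = 2310 - 131t.
u ≥ 0 ⇒ t ≥ 0; v ≥ 0 ⇒ t ≤ 17. So t ∈ [0, 17]: 18 solutions.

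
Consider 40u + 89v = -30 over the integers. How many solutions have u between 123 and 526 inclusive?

gcd(89, 40):
  89 = 2×40 + 9
  40 = 4×9 + 4
  9 = 2×4 + 1
  4 = 4×1
so gcd(89, 40) = 1.
Back-substitute for Bézout coefficients:
  1 = 9 - 2×4
  ... = 40×(-20) + 89×(9)
Scale by -30: particular solution (600, -270); reduce u mod 89: (66, -30).
General solution: u = 66 + 89t, v = -30 - 40t for integer t.
123 ≤ 66 + 89t ≤ 526 gives t ∈ [1, 5], which is 5 values.

5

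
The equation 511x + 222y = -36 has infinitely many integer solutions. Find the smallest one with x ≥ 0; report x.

gcd(511, 222):
  511 = 2·222 + 67
  222 = 3·67 + 21
  67 = 3·21 + 4
  21 = 5·4 + 1
  4 = 4·1
so gcd(511, 222) = 1.
1 divides -36, so solutions exist.
Back-substitute for Bézout coefficients:
  1 = 21 - 5·4
  ... = 511·(-53) + 222·(122)
Scale by -36/1 = -36: (x₀, y₀) = (1908, -4392).
General solution: x = 1908 + 222t, y = -4392 - 511t for integer t.
x ≥ 0: smallest is 1908 mod 222 = 132 (at t = -8), with y = -304.

132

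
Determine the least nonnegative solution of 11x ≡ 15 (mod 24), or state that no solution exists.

gcd(24, 11) = 1.
1 divides 15, so solutions exist.
By Bézout, 11·(11) + 24·(-5) = 1.
So 11·(11) ≡ 1 (mod 24); multiply by 15: x ≡ 165 (mod 24).
Smallest nonnegative: x = 165 mod 24 = 21.

21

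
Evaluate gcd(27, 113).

1

gcd(113, 27) = 1  (113 = 4*27 + 5, 27 = 5*5 + 2, 5 = 2*2 + 1, 2 = 2*1).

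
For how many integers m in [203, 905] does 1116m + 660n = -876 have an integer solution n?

gcd(1116, 660) = 12.
By Bézout, 1116·(-13) + 660·(22) = 12.
Particular solution: (14, -25).
General solution: m = 14 + 55t, n = -25 - 93t for integer t.
203 ≤ 14 + 55t ≤ 905 gives t ∈ [4, 16], which is 13 values.

13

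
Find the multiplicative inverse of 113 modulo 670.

587

gcd(670, 113):
  670 = 5·113 + 105
  113 = 1·105 + 8
  105 = 13·8 + 1
  8 = 8·1
so gcd(670, 113) = 1.
Back-substitute for Bézout coefficients:
  1 = 105 - 13·8
  ... = 113·(-83) + 670·(14)
So 113·-83 ≡ 1 (mod 670), and -83 mod 670 = 587.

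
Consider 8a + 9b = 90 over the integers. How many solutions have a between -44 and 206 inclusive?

27

gcd(9, 8) = 1.
By Bézout, 8×(-1) + 9×(1) = 1.
Particular solution: (0, 10).
General solution: a = 0 + 9t, b = 10 - 8t for integer t.
-44 ≤ 0 + 9t ≤ 206 gives t ∈ [-4, 22], which is 27 values.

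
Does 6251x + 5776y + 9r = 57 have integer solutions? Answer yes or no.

gcd(6251, 5776) = 19.
gcd(19, 9) = 1.
1 divides 57, so integer solutions exist.

yes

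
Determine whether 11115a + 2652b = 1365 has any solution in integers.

yes

gcd(11115, 2652):
  11115 = 4×2652 + 507
  2652 = 5×507 + 117
  507 = 4×117 + 39
  117 = 3×39
so gcd(11115, 2652) = 39.
39 divides 1365, so integer solutions exist.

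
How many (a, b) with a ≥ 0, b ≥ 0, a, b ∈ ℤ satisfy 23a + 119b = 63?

0

gcd(119, 23) = 1.
By Bézout, 23×(-31) + 119×(6) = 1.
One solution: (70, -13).
General: a = 70 + 119t, b = -13 - 23t.
a ≥ 0 ⇒ t ≥ 0; b ≥ 0 ⇒ t ≤ -1. So t ∈ [0, -1]: 0 solutions.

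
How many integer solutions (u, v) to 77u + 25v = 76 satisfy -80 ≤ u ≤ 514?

24

gcd(77, 25) = 1.
By Bézout, 77·(-12) + 25·(37) = 1.
Particular solution: (13, -37).
General solution: u = 13 + 25t, v = -37 - 77t for integer t.
-80 ≤ 13 + 25t ≤ 514 gives t ∈ [-3, 20], which is 24 values.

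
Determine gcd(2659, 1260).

gcd(2659, 1260):
  2659 = 2·1260 + 139
  1260 = 9·139 + 9
  139 = 15·9 + 4
  9 = 2·4 + 1
  4 = 4·1
so gcd(2659, 1260) = 1.

1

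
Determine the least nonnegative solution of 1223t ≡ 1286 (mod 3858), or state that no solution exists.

2572

gcd(3858, 1223) = 1.
1 divides 1286, so solutions exist.
By Bézout, 1223*(347) + 3858*(-110) = 1.
So 1223*(347) ≡ 1 (mod 3858); multiply by 1286: t ≡ 446242 (mod 3858).
Smallest nonnegative: t = 446242 mod 3858 = 2572.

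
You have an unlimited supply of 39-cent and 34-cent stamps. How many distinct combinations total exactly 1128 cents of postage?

1

Need nonnegative integers with 39j + 34k = 1128.
gcd(39, 34) = 1, and 39·(7) + 34·(-8) = 1.
So (j₀, k₀) = (7896, -9024); general j = 7896 + 34t, k = -9024 - 39t.
j ≥ 0 ⇒ t ≥ -232; k ≥ 0 ⇒ t ≤ -232. That's 1 value of t.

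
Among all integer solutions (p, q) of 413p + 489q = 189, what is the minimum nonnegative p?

gcd(489, 413):
  489 = 1*413 + 76
  413 = 5*76 + 33
  76 = 2*33 + 10
  33 = 3*10 + 3
  10 = 3*3 + 1
  3 = 3*1
so gcd(489, 413) = 1.
1 divides 189, so solutions exist.
Back-substitute for Bézout coefficients:
  1 = 10 - 3*3
  ... = 413*(-148) + 489*(125)
Scale by 189/1 = 189: (p₀, q₀) = (-27972, 23625).
General solution: p = -27972 + 489t, q = 23625 - 413t for integer t.
p ≥ 0: smallest is -27972 mod 489 = 390 (at t = 58), with q = -329.

390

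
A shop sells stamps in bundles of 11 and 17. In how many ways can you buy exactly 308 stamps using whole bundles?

2

Need nonnegative integers with 11j + 17k = 308.
gcd(11, 17) = 1, and 11·(-3) + 17·(2) = 1.
So (j₀, k₀) = (-924, 616); general j = -924 + 17t, k = 616 - 11t.
j ≥ 0 ⇒ t ≥ 55; k ≥ 0 ⇒ t ≤ 56. That's 2 values of t.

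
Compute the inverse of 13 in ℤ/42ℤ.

13

gcd(42, 13):
  42 = 3·13 + 3
  13 = 4·3 + 1
  3 = 3·1
so gcd(42, 13) = 1.
Back-substitute for Bézout coefficients:
  1 = 13 - 4·3
  ... = 13·(13) + 42·(-4)
So 13·13 ≡ 1 (mod 42), and 13 mod 42 = 13.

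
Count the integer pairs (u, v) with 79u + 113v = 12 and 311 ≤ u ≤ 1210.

8

gcd(113, 79) = 1  (113 = 1*79 + 34, 79 = 2*34 + 11, 34 = 3*11 + 1, 11 = 11*1).
Back-substituting, 79*(-10) + 113*(7) = 1.
Scale by 12: particular solution (-120, 84); reduce u mod 113: (106, -74).
General solution: u = 106 + 113t, v = -74 - 79t for integer t.
311 ≤ 106 + 113t ≤ 1210 gives t ∈ [2, 9], which is 8 values.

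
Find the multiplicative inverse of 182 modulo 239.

109

gcd(239, 182) = 1  (239 = 1×182 + 57, 182 = 3×57 + 11, 57 = 5×11 + 2, 11 = 5×2 + 1, 2 = 2×1).
Back-substituting, 182×(109) + 239×(-83) = 1.
So 182×109 ≡ 1 (mod 239), and 109 mod 239 = 109.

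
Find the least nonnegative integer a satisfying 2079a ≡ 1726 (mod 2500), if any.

gcd(2500, 2079) = 1  (2500 = 1*2079 + 421, 2079 = 4*421 + 395, 421 = 1*395 + 26, 395 = 15*26 + 5, 26 = 5*5 + 1, 5 = 5*1).
1 divides 1726, so solutions exist.
Back-substituting, 2079*(-481) + 2500*(400) = 1.
So 2079*(-481) ≡ 1 (mod 2500); multiply by 1726: a ≡ -830206 (mod 2500).
Smallest nonnegative: a = -830206 mod 2500 = 2294.

2294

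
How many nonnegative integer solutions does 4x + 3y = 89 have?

7

gcd(4, 3) = 1.
By Bézout, 4×(1) + 3×(-1) = 1.
One solution: (2, 27).
General: x = 2 + 3t, y = 27 - 4t.
x ≥ 0 ⇒ t ≥ 0; y ≥ 0 ⇒ t ≤ 6. So t ∈ [0, 6]: 7 solutions.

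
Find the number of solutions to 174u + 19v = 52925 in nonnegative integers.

gcd(174, 19):
  174 = 9×19 + 3
  19 = 6×3 + 1
  3 = 3×1
so gcd(174, 19) = 1.
Back-substitute for Bézout coefficients:
  1 = 19 - 6×3
  ... = 174×(-6) + 19×(55)
Scale by 52925: one solution is (-317550, 2910875). Reduce u mod 19: (16, 2639).
General: u = 16 + 19t, v = 2639 - 174t.
u ≥ 0 ⇒ t ≥ 0; v ≥ 0 ⇒ t ≤ 15. So t ∈ [0, 15]: 16 solutions.

16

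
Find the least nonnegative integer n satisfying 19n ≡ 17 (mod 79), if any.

gcd(79, 19) = 1  (79 = 4*19 + 3, 19 = 6*3 + 1, 3 = 3*1).
1 divides 17, so solutions exist.
Back-substituting, 19*(25) + 79*(-6) = 1.
So 19*(25) ≡ 1 (mod 79); multiply by 17: n ≡ 425 (mod 79).
Smallest nonnegative: n = 425 mod 79 = 30.

30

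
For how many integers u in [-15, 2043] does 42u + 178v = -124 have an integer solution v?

23

gcd(178, 42) = 2  (178 = 4·42 + 10, 42 = 4·10 + 2, 10 = 5·2).
Back-substituting, 42·(17) + 178·(-4) = 2.
Scale by -62: particular solution (-1054, 248); reduce u mod 89: (14, -4).
General solution: u = 14 + 89t, v = -4 - 21t for integer t.
-15 ≤ 14 + 89t ≤ 2043 gives t ∈ [0, 22], which is 23 values.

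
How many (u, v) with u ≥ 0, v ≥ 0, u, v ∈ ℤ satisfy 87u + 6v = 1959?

gcd(87, 6):
  87 = 14×6 + 3
  6 = 2×3
so gcd(87, 6) = 3.
Back-substitute for Bézout coefficients:
  3 = 87 - 14×6
  ... = 87×(1) + 6×(-14)
Scale by 653: one solution is (653, -9142). Reduce u mod 2: (1, 312).
General: u = 1 + 2t, v = 312 - 29t.
u ≥ 0 ⇒ t ≥ 0; v ≥ 0 ⇒ t ≤ 10. So t ∈ [0, 10]: 11 solutions.

11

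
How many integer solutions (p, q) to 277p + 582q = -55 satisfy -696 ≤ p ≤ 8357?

gcd(582, 277):
  582 = 2·277 + 28
  277 = 9·28 + 25
  28 = 1·25 + 3
  25 = 8·3 + 1
  3 = 3·1
so gcd(582, 277) = 1.
Back-substitute for Bézout coefficients:
  1 = 25 - 8·3
  ... = 277·(187) + 582·(-89)
Scale by -55: particular solution (-10285, 4895); reduce p mod 582: (191, -91).
General solution: p = 191 + 582t, q = -91 - 277t for integer t.
-696 ≤ 191 + 582t ≤ 8357 gives t ∈ [-1, 14], which is 16 values.

16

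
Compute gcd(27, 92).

gcd(92, 27):
  92 = 3·27 + 11
  27 = 2·11 + 5
  11 = 2·5 + 1
  5 = 5·1
so gcd(92, 27) = 1.

1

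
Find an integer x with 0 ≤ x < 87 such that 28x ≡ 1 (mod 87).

28

gcd(87, 28) = 1.
By Bézout, 28·(28) + 87·(-9) = 1.
So 28·28 ≡ 1 (mod 87), and 28 mod 87 = 28.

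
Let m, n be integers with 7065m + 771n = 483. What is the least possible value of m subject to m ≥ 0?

gcd(7065, 771):
  7065 = 9*771 + 126
  771 = 6*126 + 15
  126 = 8*15 + 6
  15 = 2*6 + 3
  6 = 2*3
so gcd(7065, 771) = 3.
3 divides 483, so solutions exist.
Back-substitute for Bézout coefficients:
  3 = 15 - 2*6
  ... = 7065*(-104) + 771*(953)
Scale by 483/3 = 161: (m₀, n₀) = (-16744, 153433).
General solution: m = -16744 + 257t, n = 153433 - 2355t for integer t.
m ≥ 0: smallest is -16744 mod 257 = 218 (at t = 66), with n = -1997.

218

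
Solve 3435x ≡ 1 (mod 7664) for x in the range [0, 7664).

5859

gcd(7664, 3435) = 1.
By Bézout, 3435·(-1805) + 7664·(809) = 1.
So 3435·-1805 ≡ 1 (mod 7664), and -1805 mod 7664 = 5859.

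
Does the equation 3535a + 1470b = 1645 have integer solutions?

yes

gcd(3535, 1470) = 35.
35 divides 1645, so integer solutions exist.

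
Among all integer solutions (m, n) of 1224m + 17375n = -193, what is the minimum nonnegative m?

6118

gcd(17375, 1224) = 1  (17375 = 14*1224 + 239, 1224 = 5*239 + 29, 239 = 8*29 + 7, 29 = 4*7 + 1, 7 = 7*1).
1 divides -193, so solutions exist.
Back-substituting, 1224*(2399) + 17375*(-169) = 1.
Scale by -193/1 = -193: (m₀, n₀) = (-463007, 32617).
General solution: m = -463007 + 17375t, n = 32617 - 1224t for integer t.
m ≥ 0: smallest is -463007 mod 17375 = 6118 (at t = 27), with n = -431.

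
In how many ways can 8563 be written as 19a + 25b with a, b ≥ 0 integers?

gcd(25, 19) = 1.
By Bézout, 19·(4) + 25·(-3) = 1.
One solution: (2, 341).
General: a = 2 + 25t, b = 341 - 19t.
a ≥ 0 ⇒ t ≥ 0; b ≥ 0 ⇒ t ≤ 17. So t ∈ [0, 17]: 18 solutions.

18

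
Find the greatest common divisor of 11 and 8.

gcd(11, 8) = 1  (11 = 1*8 + 3, 8 = 2*3 + 2, 3 = 1*2 + 1, 2 = 2*1).

1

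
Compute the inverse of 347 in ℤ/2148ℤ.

gcd(2148, 347):
  2148 = 6*347 + 66
  347 = 5*66 + 17
  66 = 3*17 + 15
  17 = 1*15 + 2
  15 = 7*2 + 1
  2 = 2*1
so gcd(2148, 347) = 1.
Back-substitute for Bézout coefficients:
  1 = 15 - 7*2
  ... = 347*(-1009) + 2148*(163)
So 347*-1009 ≡ 1 (mod 2148), and -1009 mod 2148 = 1139.

1139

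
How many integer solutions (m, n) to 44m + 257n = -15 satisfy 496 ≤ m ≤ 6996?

25

gcd(257, 44) = 1  (257 = 5×44 + 37, 44 = 1×37 + 7, 37 = 5×7 + 2, 7 = 3×2 + 1, 2 = 2×1).
Back-substituting, 44×(111) + 257×(-19) = 1.
Scale by -15: particular solution (-1665, 285); reduce m mod 257: (134, -23).
General solution: m = 134 + 257t, n = -23 - 44t for integer t.
496 ≤ 134 + 257t ≤ 6996 gives t ∈ [2, 26], which is 25 values.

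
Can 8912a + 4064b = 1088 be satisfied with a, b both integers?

gcd(8912, 4064) = 16  (8912 = 2×4064 + 784, 4064 = 5×784 + 144, 784 = 5×144 + 64, 144 = 2×64 + 16, 64 = 4×16).
16 divides 1088, so integer solutions exist.

yes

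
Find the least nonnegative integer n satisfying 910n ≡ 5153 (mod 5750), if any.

gcd(5750, 910) = 10  (5750 = 6*910 + 290, 910 = 3*290 + 40, 290 = 7*40 + 10, 40 = 4*10).
10 does not divide 5153, so the congruence has no solution.

no solution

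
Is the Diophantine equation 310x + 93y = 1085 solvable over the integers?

yes

gcd(310, 93) = 31  (310 = 3·93 + 31, 93 = 3·31).
31 divides 1085, so integer solutions exist.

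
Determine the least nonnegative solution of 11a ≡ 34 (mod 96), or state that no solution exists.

gcd(96, 11) = 1  (96 = 8×11 + 8, 11 = 1×8 + 3, 8 = 2×3 + 2, 3 = 1×2 + 1, 2 = 2×1).
1 divides 34, so solutions exist.
Back-substituting, 11×(35) + 96×(-4) = 1.
So 11×(35) ≡ 1 (mod 96); multiply by 34: a ≡ 1190 (mod 96).
Smallest nonnegative: a = 1190 mod 96 = 38.

38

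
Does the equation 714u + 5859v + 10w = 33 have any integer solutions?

yes

gcd(5859, 714) = 21  (5859 = 8×714 + 147, 714 = 4×147 + 126, 147 = 1×126 + 21, 126 = 6×21).
gcd(21, 10) = 1.
1 divides 33, so integer solutions exist.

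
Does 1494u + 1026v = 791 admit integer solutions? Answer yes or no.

no

gcd(1494, 1026):
  1494 = 1×1026 + 468
  1026 = 2×468 + 90
  468 = 5×90 + 18
  90 = 5×18
so gcd(1494, 1026) = 18.
18 does not divide 791 (remainder 17), so no integer solutions.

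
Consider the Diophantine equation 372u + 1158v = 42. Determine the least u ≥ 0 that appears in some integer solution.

190

gcd(1158, 372):
  1158 = 3×372 + 42
  372 = 8×42 + 36
  42 = 1×36 + 6
  36 = 6×6
so gcd(1158, 372) = 6.
6 divides 42, so solutions exist.
Back-substitute for Bézout coefficients:
  6 = 42 - 1×36
  ... = 372×(-28) + 1158×(9)
Scale by 42/6 = 7: (u₀, v₀) = (-196, 63).
General solution: u = -196 + 193t, v = 63 - 62t for integer t.
u ≥ 0: smallest is -196 mod 193 = 190 (at t = 2), with v = -61.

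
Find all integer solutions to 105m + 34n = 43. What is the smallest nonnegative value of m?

gcd(105, 34) = 1  (105 = 3·34 + 3, 34 = 11·3 + 1, 3 = 3·1).
1 divides 43, so solutions exist.
Back-substituting, 105·(-11) + 34·(34) = 1.
Scale by 43/1 = 43: (m₀, n₀) = (-473, 1462).
General solution: m = -473 + 34t, n = 1462 - 105t for integer t.
m ≥ 0: smallest is -473 mod 34 = 3 (at t = 14), with n = -8.

3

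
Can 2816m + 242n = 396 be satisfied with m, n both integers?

yes

gcd(2816, 242):
  2816 = 11·242 + 154
  242 = 1·154 + 88
  154 = 1·88 + 66
  88 = 1·66 + 22
  66 = 3·22
so gcd(2816, 242) = 22.
22 divides 396, so integer solutions exist.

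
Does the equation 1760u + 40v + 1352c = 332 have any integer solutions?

no

gcd(1760, 40):
  1760 = 44*40
so gcd(1760, 40) = 40.
gcd(40, 1352) = 8.
8 does not divide 332 (remainder 4), so no integer solutions.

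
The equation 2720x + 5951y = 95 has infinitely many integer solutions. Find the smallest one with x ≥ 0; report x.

gcd(5951, 2720):
  5951 = 2·2720 + 511
  2720 = 5·511 + 165
  511 = 3·165 + 16
  165 = 10·16 + 5
  16 = 3·5 + 1
  5 = 5·1
so gcd(5951, 2720) = 1.
1 divides 95, so solutions exist.
Back-substitute for Bézout coefficients:
  1 = 16 - 3·5
  ... = 2720·(-1118) + 5951·(511)
Scale by 95/1 = 95: (x₀, y₀) = (-106210, 48545).
General solution: x = -106210 + 5951t, y = 48545 - 2720t for integer t.
x ≥ 0: smallest is -106210 mod 5951 = 908 (at t = 18), with y = -415.

908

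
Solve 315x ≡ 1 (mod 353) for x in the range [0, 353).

65

gcd(353, 315) = 1  (353 = 1·315 + 38, 315 = 8·38 + 11, 38 = 3·11 + 5, 11 = 2·5 + 1, 5 = 5·1).
Back-substituting, 315·(65) + 353·(-58) = 1.
So 315·65 ≡ 1 (mod 353), and 65 mod 353 = 65.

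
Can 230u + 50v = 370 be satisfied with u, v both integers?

yes

gcd(230, 50) = 10.
10 divides 370, so integer solutions exist.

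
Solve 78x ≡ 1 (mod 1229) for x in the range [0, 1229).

gcd(1229, 78):
  1229 = 15*78 + 59
  78 = 1*59 + 19
  59 = 3*19 + 2
  19 = 9*2 + 1
  2 = 2*1
so gcd(1229, 78) = 1.
Back-substitute for Bézout coefficients:
  1 = 19 - 9*2
  ... = 78*(583) + 1229*(-37)
So 78*583 ≡ 1 (mod 1229), and 583 mod 1229 = 583.

583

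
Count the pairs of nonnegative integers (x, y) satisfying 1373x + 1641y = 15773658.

7

gcd(1641, 1373) = 1.
By Bézout, 1373*(398) + 1641*(-333) = 1.
One solution: (1260, 8558).
General: x = 1260 + 1641t, y = 8558 - 1373t.
x ≥ 0 ⇒ t ≥ 0; y ≥ 0 ⇒ t ≤ 6. So t ∈ [0, 6]: 7 solutions.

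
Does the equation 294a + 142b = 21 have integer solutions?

no

gcd(294, 142):
  294 = 2*142 + 10
  142 = 14*10 + 2
  10 = 5*2
so gcd(294, 142) = 2.
2 does not divide 21 (remainder 1), so no integer solutions.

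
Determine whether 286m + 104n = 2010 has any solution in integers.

gcd(286, 104):
  286 = 2·104 + 78
  104 = 1·78 + 26
  78 = 3·26
so gcd(286, 104) = 26.
26 does not divide 2010 (remainder 8), so no integer solutions.

no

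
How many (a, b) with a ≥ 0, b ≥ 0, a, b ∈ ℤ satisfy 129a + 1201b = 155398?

1

gcd(1201, 129) = 1  (1201 = 9×129 + 40, 129 = 3×40 + 9, 40 = 4×9 + 4, 9 = 2×4 + 1, 4 = 4×1).
Back-substituting, 129×(270) + 1201×(-29) = 1.
Scale by 155398: one solution is (41957460, -4506542). Reduce a mod 1201: (525, 73).
General: a = 525 + 1201t, b = 73 - 129t.
a ≥ 0 ⇒ t ≥ 0; b ≥ 0 ⇒ t ≤ 0. So t ∈ [0, 0]: 1 solution.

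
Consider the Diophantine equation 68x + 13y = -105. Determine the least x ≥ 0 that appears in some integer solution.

4

gcd(68, 13) = 1.
1 divides -105, so solutions exist.
By Bézout, 68*(-4) + 13*(21) = 1.
Scale by -105/1 = -105: (x₀, y₀) = (420, -2205).
General solution: x = 420 + 13t, y = -2205 - 68t for integer t.
x ≥ 0: smallest is 420 mod 13 = 4 (at t = -32), with y = -29.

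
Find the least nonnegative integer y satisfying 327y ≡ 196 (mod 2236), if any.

1840

gcd(2236, 327) = 1.
1 divides 196, so solutions exist.
By Bézout, 327·(-253) + 2236·(37) = 1.
So 327·(-253) ≡ 1 (mod 2236); multiply by 196: y ≡ -49588 (mod 2236).
Smallest nonnegative: y = -49588 mod 2236 = 1840.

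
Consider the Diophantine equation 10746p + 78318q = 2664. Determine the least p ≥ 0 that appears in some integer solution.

2726

gcd(78318, 10746):
  78318 = 7·10746 + 3096
  10746 = 3·3096 + 1458
  3096 = 2·1458 + 180
  1458 = 8·180 + 18
  180 = 10·18
so gcd(78318, 10746) = 18.
18 divides 2664, so solutions exist.
Back-substitute for Bézout coefficients:
  18 = 1458 - 8·180
  ... = 10746·(430) + 78318·(-59)
Scale by 2664/18 = 148: (p₀, q₀) = (63640, -8732).
General solution: p = 63640 + 4351t, q = -8732 - 597t for integer t.
p ≥ 0: smallest is 63640 mod 4351 = 2726 (at t = -14), with q = -374.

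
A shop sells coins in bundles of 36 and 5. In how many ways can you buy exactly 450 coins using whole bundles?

3

Need nonnegative integers with 36j + 5k = 450.
gcd(36, 5) = 1, and 36·(1) + 5·(-7) = 1.
So (j₀, k₀) = (450, -3150); general j = 450 + 5t, k = -3150 - 36t.
j ≥ 0 ⇒ t ≥ -90; k ≥ 0 ⇒ t ≤ -88. That's 3 values of t.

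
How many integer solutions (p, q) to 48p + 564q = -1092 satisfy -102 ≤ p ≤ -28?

gcd(564, 48) = 12  (564 = 11·48 + 36, 48 = 1·36 + 12, 36 = 3·12).
Back-substituting, 48·(12) + 564·(-1) = 12.
Scale by -91: particular solution (-1092, 91); reduce p mod 47: (36, -5).
General solution: p = 36 + 47t, q = -5 - 4t for integer t.
-102 ≤ 36 + 47t ≤ -28 gives t ∈ [-2, -2], which is 1 value.

1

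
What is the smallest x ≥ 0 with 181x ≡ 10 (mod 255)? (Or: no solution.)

gcd(255, 181):
  255 = 1×181 + 74
  181 = 2×74 + 33
  74 = 2×33 + 8
  33 = 4×8 + 1
  8 = 8×1
so gcd(255, 181) = 1.
1 divides 10, so solutions exist.
Back-substitute for Bézout coefficients:
  1 = 33 - 4×8
  ... = 181×(31) + 255×(-22)
So 181×(31) ≡ 1 (mod 255); multiply by 10: x ≡ 310 (mod 255).
Smallest nonnegative: x = 310 mod 255 = 55.

55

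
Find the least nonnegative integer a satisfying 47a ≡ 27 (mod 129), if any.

39

gcd(129, 47) = 1.
1 divides 27, so solutions exist.
By Bézout, 47×(11) + 129×(-4) = 1.
So 47×(11) ≡ 1 (mod 129); multiply by 27: a ≡ 297 (mod 129).
Smallest nonnegative: a = 297 mod 129 = 39.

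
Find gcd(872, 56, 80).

gcd(872, 56) = 8.
gcd(8, 80) = 8.

8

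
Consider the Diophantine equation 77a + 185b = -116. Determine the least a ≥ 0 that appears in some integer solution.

97

gcd(185, 77):
  185 = 2·77 + 31
  77 = 2·31 + 15
  31 = 2·15 + 1
  15 = 15·1
so gcd(185, 77) = 1.
1 divides -116, so solutions exist.
Back-substitute for Bézout coefficients:
  1 = 31 - 2·15
  ... = 77·(-12) + 185·(5)
Scale by -116/1 = -116: (a₀, b₀) = (1392, -580).
General solution: a = 1392 + 185t, b = -580 - 77t for integer t.
a ≥ 0: smallest is 1392 mod 185 = 97 (at t = -7), with b = -41.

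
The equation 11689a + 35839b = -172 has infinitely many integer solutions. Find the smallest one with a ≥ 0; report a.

gcd(35839, 11689) = 1.
1 divides -172, so solutions exist.
By Bézout, 11689*(3946) + 35839*(-1287) = 1.
Scale by -172/1 = -172: (a₀, b₀) = (-678712, 221364).
General solution: a = -678712 + 35839t, b = 221364 - 11689t for integer t.
a ≥ 0: smallest is -678712 mod 35839 = 2229 (at t = 19), with b = -727.

2229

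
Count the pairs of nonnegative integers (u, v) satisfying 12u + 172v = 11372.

gcd(172, 12) = 4  (172 = 14×12 + 4, 12 = 3×4).
Back-substituting, 12×(-14) + 172×(1) = 4.
Scale by 2843: one solution is (-39802, 2843). Reduce u mod 43: (16, 65).
General: u = 16 + 43t, v = 65 - 3t.
u ≥ 0 ⇒ t ≥ 0; v ≥ 0 ⇒ t ≤ 21. So t ∈ [0, 21]: 22 solutions.

22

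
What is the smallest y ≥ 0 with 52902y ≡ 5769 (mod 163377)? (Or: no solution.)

gcd(163377, 52902) = 9.
9 divides 5769, so solutions exist.
By Bézout, 52902*(1504) + 163377*(-487) = 9.
So 52902*(1504) ≡ 9 (mod 163377); multiply by 641: y ≡ 964064 (mod 18153).
Smallest nonnegative: y = 964064 mod 18153 = 1955.

1955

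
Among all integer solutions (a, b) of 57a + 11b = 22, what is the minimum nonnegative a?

0

gcd(57, 11):
  57 = 5·11 + 2
  11 = 5·2 + 1
  2 = 2·1
so gcd(57, 11) = 1.
1 divides 22, so solutions exist.
Back-substitute for Bézout coefficients:
  1 = 11 - 5·2
  ... = 57·(-5) + 11·(26)
Scale by 22/1 = 22: (a₀, b₀) = (-110, 572).
General solution: a = -110 + 11t, b = 572 - 57t for integer t.
a ≥ 0: smallest is -110 mod 11 = 0 (at t = 10), with b = 2.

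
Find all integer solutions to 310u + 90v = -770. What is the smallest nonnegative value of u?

gcd(310, 90) = 10.
10 divides -770, so solutions exist.
By Bézout, 310·(-2) + 90·(7) = 10.
Scale by -770/10 = -77: (u₀, v₀) = (154, -539).
General solution: u = 154 + 9t, v = -539 - 31t for integer t.
u ≥ 0: smallest is 154 mod 9 = 1 (at t = -17), with v = -12.

1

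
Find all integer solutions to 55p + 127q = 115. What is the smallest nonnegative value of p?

gcd(127, 55) = 1.
1 divides 115, so solutions exist.
By Bézout, 55·(-30) + 127·(13) = 1.
Scale by 115/1 = 115: (p₀, q₀) = (-3450, 1495).
General solution: p = -3450 + 127t, q = 1495 - 55t for integer t.
p ≥ 0: smallest is -3450 mod 127 = 106 (at t = 28), with q = -45.

106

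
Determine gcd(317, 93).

1

gcd(317, 93) = 1  (317 = 3×93 + 38, 93 = 2×38 + 17, 38 = 2×17 + 4, 17 = 4×4 + 1, 4 = 4×1).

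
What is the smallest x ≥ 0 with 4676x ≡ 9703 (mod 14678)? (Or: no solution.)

gcd(14678, 4676) = 2  (14678 = 3*4676 + 650, 4676 = 7*650 + 126, 650 = 5*126 + 20, 126 = 6*20 + 6, 20 = 3*6 + 2, 6 = 3*2).
2 does not divide 9703, so the congruence has no solution.

no solution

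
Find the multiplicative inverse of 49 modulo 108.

gcd(108, 49):
  108 = 2·49 + 10
  49 = 4·10 + 9
  10 = 1·9 + 1
  9 = 9·1
so gcd(108, 49) = 1.
Back-substitute for Bézout coefficients:
  1 = 10 - 1·9
  ... = 49·(-11) + 108·(5)
So 49·-11 ≡ 1 (mod 108), and -11 mod 108 = 97.

97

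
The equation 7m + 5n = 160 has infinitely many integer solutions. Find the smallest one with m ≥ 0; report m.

0

gcd(7, 5) = 1.
1 divides 160, so solutions exist.
By Bézout, 7×(-2) + 5×(3) = 1.
Scale by 160/1 = 160: (m₀, n₀) = (-320, 480).
General solution: m = -320 + 5t, n = 480 - 7t for integer t.
m ≥ 0: smallest is -320 mod 5 = 0 (at t = 64), with n = 32.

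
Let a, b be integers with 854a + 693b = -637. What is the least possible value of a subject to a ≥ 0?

52

gcd(854, 693) = 7.
7 divides -637, so solutions exist.
By Bézout, 854·(-43) + 693·(53) = 7.
Scale by -637/7 = -91: (a₀, b₀) = (3913, -4823).
General solution: a = 3913 + 99t, b = -4823 - 122t for integer t.
a ≥ 0: smallest is 3913 mod 99 = 52 (at t = -39), with b = -65.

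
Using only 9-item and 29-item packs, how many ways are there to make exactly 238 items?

1

Need nonnegative integers with 9j + 29k = 238.
gcd(9, 29) = 1, and 9·(13) + 29·(-4) = 1.
So (j₀, k₀) = (3094, -952); general j = 3094 + 29t, k = -952 - 9t.
j ≥ 0 ⇒ t ≥ -106; k ≥ 0 ⇒ t ≤ -106. That's 1 value of t.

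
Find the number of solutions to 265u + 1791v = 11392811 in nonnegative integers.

24

gcd(1791, 265) = 1  (1791 = 6*265 + 201, 265 = 1*201 + 64, 201 = 3*64 + 9, 64 = 7*9 + 1, 9 = 9*1).
Back-substituting, 265*(196) + 1791*(-29) = 1.
Scale by 11392811: one solution is (2232990956, -330391519). Reduce u mod 1791: (812, 6241).
General: u = 812 + 1791t, v = 6241 - 265t.
u ≥ 0 ⇒ t ≥ 0; v ≥ 0 ⇒ t ≤ 23. So t ∈ [0, 23]: 24 solutions.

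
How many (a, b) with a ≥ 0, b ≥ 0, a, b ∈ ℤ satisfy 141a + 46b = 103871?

16

gcd(141, 46) = 1  (141 = 3·46 + 3, 46 = 15·3 + 1, 3 = 3·1).
Back-substituting, 141·(-15) + 46·(46) = 1.
Scale by 103871: one solution is (-1558065, 4778066). Reduce a mod 46: (1, 2255).
General: a = 1 + 46t, b = 2255 - 141t.
a ≥ 0 ⇒ t ≥ 0; b ≥ 0 ⇒ t ≤ 15. So t ∈ [0, 15]: 16 solutions.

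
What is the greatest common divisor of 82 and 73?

gcd(82, 73):
  82 = 1*73 + 9
  73 = 8*9 + 1
  9 = 9*1
so gcd(82, 73) = 1.

1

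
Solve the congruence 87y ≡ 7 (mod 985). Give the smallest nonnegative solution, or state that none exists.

736

gcd(985, 87) = 1.
1 divides 7, so solutions exist.
By Bézout, 87×(-317) + 985×(28) = 1.
So 87×(-317) ≡ 1 (mod 985); multiply by 7: y ≡ -2219 (mod 985).
Smallest nonnegative: y = -2219 mod 985 = 736.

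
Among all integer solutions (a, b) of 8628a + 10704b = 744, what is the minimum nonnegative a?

gcd(10704, 8628):
  10704 = 1·8628 + 2076
  8628 = 4·2076 + 324
  2076 = 6·324 + 132
  324 = 2·132 + 60
  132 = 2·60 + 12
  60 = 5·12
so gcd(10704, 8628) = 12.
12 divides 744, so solutions exist.
Back-substitute for Bézout coefficients:
  12 = 132 - 2·60
  ... = 8628·(-165) + 10704·(133)
Scale by 744/12 = 62: (a₀, b₀) = (-10230, 8246).
General solution: a = -10230 + 892t, b = 8246 - 719t for integer t.
a ≥ 0: smallest is -10230 mod 892 = 474 (at t = 12), with b = -382.

474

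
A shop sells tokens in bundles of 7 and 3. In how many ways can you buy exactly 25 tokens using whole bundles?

Need nonnegative integers with 7j + 3k = 25.
gcd(7, 3) = 1, and 7·(1) + 3·(-2) = 1.
So (j₀, k₀) = (25, -50); general j = 25 + 3t, k = -50 - 7t.
j ≥ 0 ⇒ t ≥ -8; k ≥ 0 ⇒ t ≤ -8. That's 1 value of t.

1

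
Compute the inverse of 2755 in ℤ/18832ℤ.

16795

gcd(18832, 2755):
  18832 = 6×2755 + 2302
  2755 = 1×2302 + 453
  2302 = 5×453 + 37
  453 = 12×37 + 9
  37 = 4×9 + 1
  9 = 9×1
so gcd(18832, 2755) = 1.
Back-substitute for Bézout coefficients:
  1 = 37 - 4×9
  ... = 2755×(-2037) + 18832×(298)
So 2755×-2037 ≡ 1 (mod 18832), and -2037 mod 18832 = 16795.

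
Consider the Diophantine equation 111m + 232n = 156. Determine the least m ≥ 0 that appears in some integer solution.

gcd(232, 111) = 1.
1 divides 156, so solutions exist.
By Bézout, 111·(23) + 232·(-11) = 1.
Scale by 156/1 = 156: (m₀, n₀) = (3588, -1716).
General solution: m = 3588 + 232t, n = -1716 - 111t for integer t.
m ≥ 0: smallest is 3588 mod 232 = 108 (at t = -15), with n = -51.

108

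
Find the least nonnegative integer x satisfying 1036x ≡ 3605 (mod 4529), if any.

gcd(4529, 1036):
  4529 = 4·1036 + 385
  1036 = 2·385 + 266
  385 = 1·266 + 119
  266 = 2·119 + 28
  119 = 4·28 + 7
  28 = 4·7
so gcd(4529, 1036) = 7.
7 divides 3605, so solutions exist.
Back-substitute for Bézout coefficients:
  7 = 119 - 4·28
  ... = 1036·(-153) + 4529·(35)
So 1036·(-153) ≡ 7 (mod 4529); multiply by 515: x ≡ -78795 (mod 647).
Smallest nonnegative: x = -78795 mod 647 = 139.

139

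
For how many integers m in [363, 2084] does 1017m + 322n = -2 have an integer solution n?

5

gcd(1017, 322) = 1  (1017 = 3·322 + 51, 322 = 6·51 + 16, 51 = 3·16 + 3, 16 = 5·3 + 1, 3 = 3·1).
Back-substituting, 1017·(-101) + 322·(319) = 1.
Scale by -2: particular solution (202, -638); reduce m mod 322: (202, -638).
General solution: m = 202 + 322t, n = -638 - 1017t for integer t.
363 ≤ 202 + 322t ≤ 2084 gives t ∈ [1, 5], which is 5 values.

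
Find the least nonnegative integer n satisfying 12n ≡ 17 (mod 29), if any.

28

gcd(29, 12):
  29 = 2·12 + 5
  12 = 2·5 + 2
  5 = 2·2 + 1
  2 = 2·1
so gcd(29, 12) = 1.
1 divides 17, so solutions exist.
Back-substitute for Bézout coefficients:
  1 = 5 - 2·2
  ... = 12·(-12) + 29·(5)
So 12·(-12) ≡ 1 (mod 29); multiply by 17: n ≡ -204 (mod 29).
Smallest nonnegative: n = -204 mod 29 = 28.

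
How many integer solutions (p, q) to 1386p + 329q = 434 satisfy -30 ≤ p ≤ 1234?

27

gcd(1386, 329) = 7.
By Bézout, 1386×(-14) + 329×(59) = 7.
Particular solution: (25, -104).
General solution: p = 25 + 47t, q = -104 - 198t for integer t.
-30 ≤ 25 + 47t ≤ 1234 gives t ∈ [-1, 25], which is 27 values.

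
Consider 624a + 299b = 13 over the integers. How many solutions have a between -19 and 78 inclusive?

gcd(624, 299) = 13.
By Bézout, 624*(-11) + 299*(23) = 13.
Particular solution: (12, -25).
General solution: a = 12 + 23t, b = -25 - 48t for integer t.
-19 ≤ 12 + 23t ≤ 78 gives t ∈ [-1, 2], which is 4 values.

4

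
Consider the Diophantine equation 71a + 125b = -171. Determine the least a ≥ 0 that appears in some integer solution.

24

gcd(125, 71) = 1  (125 = 1*71 + 54, 71 = 1*54 + 17, 54 = 3*17 + 3, 17 = 5*3 + 2, 3 = 1*2 + 1, 2 = 2*1).
1 divides -171, so solutions exist.
Back-substituting, 71*(-44) + 125*(25) = 1.
Scale by -171/1 = -171: (a₀, b₀) = (7524, -4275).
General solution: a = 7524 + 125t, b = -4275 - 71t for integer t.
a ≥ 0: smallest is 7524 mod 125 = 24 (at t = -60), with b = -15.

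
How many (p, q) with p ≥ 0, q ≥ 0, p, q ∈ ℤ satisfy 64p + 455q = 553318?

19

gcd(455, 64):
  455 = 7·64 + 7
  64 = 9·7 + 1
  7 = 7·1
so gcd(455, 64) = 1.
Back-substitute for Bézout coefficients:
  1 = 64 - 9·7
  ... = 64·(64) + 455·(-9)
Scale by 553318: one solution is (35412352, -4979862). Reduce p mod 455: (157, 1194).
General: p = 157 + 455t, q = 1194 - 64t.
p ≥ 0 ⇒ t ≥ 0; q ≥ 0 ⇒ t ≤ 18. So t ∈ [0, 18]: 19 solutions.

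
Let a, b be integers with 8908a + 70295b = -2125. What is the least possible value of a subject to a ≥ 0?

55

gcd(70295, 8908):
  70295 = 7*8908 + 7939
  8908 = 1*7939 + 969
  7939 = 8*969 + 187
  969 = 5*187 + 34
  187 = 5*34 + 17
  34 = 2*17
so gcd(70295, 8908) = 17.
17 divides -2125, so solutions exist.
Back-substitute for Bézout coefficients:
  17 = 187 - 5*34
  ... = 8908*(-1886) + 70295*(239)
Scale by -2125/17 = -125: (a₀, b₀) = (235750, -29875).
General solution: a = 235750 + 4135t, b = -29875 - 524t for integer t.
a ≥ 0: smallest is 235750 mod 4135 = 55 (at t = -57), with b = -7.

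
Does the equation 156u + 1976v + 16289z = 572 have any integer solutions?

gcd(1976, 156) = 52  (1976 = 12*156 + 104, 156 = 1*104 + 52, 104 = 2*52).
gcd(52, 16289) = 13.
13 divides 572, so integer solutions exist.

yes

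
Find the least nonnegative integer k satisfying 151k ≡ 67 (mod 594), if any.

205

gcd(594, 151):
  594 = 3*151 + 141
  151 = 1*141 + 10
  141 = 14*10 + 1
  10 = 10*1
so gcd(594, 151) = 1.
1 divides 67, so solutions exist.
Back-substitute for Bézout coefficients:
  1 = 141 - 14*10
  ... = 151*(-59) + 594*(15)
So 151*(-59) ≡ 1 (mod 594); multiply by 67: k ≡ -3953 (mod 594).
Smallest nonnegative: k = -3953 mod 594 = 205.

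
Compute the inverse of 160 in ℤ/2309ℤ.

736

gcd(2309, 160) = 1  (2309 = 14×160 + 69, 160 = 2×69 + 22, 69 = 3×22 + 3, 22 = 7×3 + 1, 3 = 3×1).
Back-substituting, 160×(736) + 2309×(-51) = 1.
So 160×736 ≡ 1 (mod 2309), and 736 mod 2309 = 736.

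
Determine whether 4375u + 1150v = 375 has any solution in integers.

yes

gcd(4375, 1150):
  4375 = 3·1150 + 925
  1150 = 1·925 + 225
  925 = 4·225 + 25
  225 = 9·25
so gcd(4375, 1150) = 25.
25 divides 375, so integer solutions exist.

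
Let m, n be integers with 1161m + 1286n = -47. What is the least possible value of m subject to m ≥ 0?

237

gcd(1286, 1161):
  1286 = 1·1161 + 125
  1161 = 9·125 + 36
  125 = 3·36 + 17
  36 = 2·17 + 2
  17 = 8·2 + 1
  2 = 2·1
so gcd(1286, 1161) = 1.
1 divides -47, so solutions exist.
Back-substitute for Bézout coefficients:
  1 = 17 - 8·2
  ... = 1161·(-607) + 1286·(548)
Scale by -47/1 = -47: (m₀, n₀) = (28529, -25756).
General solution: m = 28529 + 1286t, n = -25756 - 1161t for integer t.
m ≥ 0: smallest is 28529 mod 1286 = 237 (at t = -22), with n = -214.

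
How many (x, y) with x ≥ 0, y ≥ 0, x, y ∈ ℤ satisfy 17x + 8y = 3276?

24

gcd(17, 8) = 1  (17 = 2·8 + 1, 8 = 8·1).
Back-substituting, 17·(1) + 8·(-2) = 1.
Scale by 3276: one solution is (3276, -6552). Reduce x mod 8: (4, 401).
General: x = 4 + 8t, y = 401 - 17t.
x ≥ 0 ⇒ t ≥ 0; y ≥ 0 ⇒ t ≤ 23. So t ∈ [0, 23]: 24 solutions.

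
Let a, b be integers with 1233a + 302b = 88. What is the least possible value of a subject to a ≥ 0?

gcd(1233, 302):
  1233 = 4×302 + 25
  302 = 12×25 + 2
  25 = 12×2 + 1
  2 = 2×1
so gcd(1233, 302) = 1.
1 divides 88, so solutions exist.
Back-substitute for Bézout coefficients:
  1 = 25 - 12×2
  ... = 1233×(145) + 302×(-592)
Scale by 88/1 = 88: (a₀, b₀) = (12760, -52096).
General solution: a = 12760 + 302t, b = -52096 - 1233t for integer t.
a ≥ 0: smallest is 12760 mod 302 = 76 (at t = -42), with b = -310.

76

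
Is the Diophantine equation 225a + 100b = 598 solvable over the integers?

no

gcd(225, 100) = 25  (225 = 2·100 + 25, 100 = 4·25).
25 does not divide 598 (remainder 23), so no integer solutions.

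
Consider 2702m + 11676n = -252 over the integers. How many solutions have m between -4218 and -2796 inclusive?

2

gcd(11676, 2702) = 14  (11676 = 4·2702 + 868, 2702 = 3·868 + 98, 868 = 8·98 + 84, 98 = 1·84 + 14, 84 = 6·14).
Back-substituting, 2702·(121) + 11676·(-28) = 14.
Scale by -18: particular solution (-2178, 504); reduce m mod 834: (324, -75).
General solution: m = 324 + 834t, n = -75 - 193t for integer t.
-4218 ≤ 324 + 834t ≤ -2796 gives t ∈ [-5, -4], which is 2 values.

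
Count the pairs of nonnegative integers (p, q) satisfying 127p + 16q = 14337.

7

gcd(127, 16):
  127 = 7*16 + 15
  16 = 1*15 + 1
  15 = 15*1
so gcd(127, 16) = 1.
Back-substitute for Bézout coefficients:
  1 = 16 - 1*15
  ... = 127*(-1) + 16*(8)
Scale by 14337: one solution is (-14337, 114696). Reduce p mod 16: (15, 777).
General: p = 15 + 16t, q = 777 - 127t.
p ≥ 0 ⇒ t ≥ 0; q ≥ 0 ⇒ t ≤ 6. So t ∈ [0, 6]: 7 solutions.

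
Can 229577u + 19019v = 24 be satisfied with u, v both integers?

gcd(229577, 19019) = 19  (229577 = 12·19019 + 1349, 19019 = 14·1349 + 133, 1349 = 10·133 + 19, 133 = 7·19).
19 does not divide 24 (remainder 5), so no integer solutions.

no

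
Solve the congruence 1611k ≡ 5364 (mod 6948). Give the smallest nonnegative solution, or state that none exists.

gcd(6948, 1611) = 9.
9 divides 5364, so solutions exist.
By Bézout, 1611*(-69) + 6948*(16) = 9.
So 1611*(-69) ≡ 9 (mod 6948); multiply by 596: k ≡ -41124 (mod 772).
Smallest nonnegative: k = -41124 mod 772 = 564.

564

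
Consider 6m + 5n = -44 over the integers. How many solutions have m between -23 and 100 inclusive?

24

gcd(6, 5):
  6 = 1×5 + 1
  5 = 5×1
so gcd(6, 5) = 1.
Back-substitute for Bézout coefficients:
  1 = 6 - 1×5
  ... = 6×(1) + 5×(-1)
Scale by -44: particular solution (-44, 44); reduce m mod 5: (1, -10).
General solution: m = 1 + 5t, n = -10 - 6t for integer t.
-23 ≤ 1 + 5t ≤ 100 gives t ∈ [-4, 19], which is 24 values.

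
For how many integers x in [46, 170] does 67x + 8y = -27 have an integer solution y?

gcd(67, 8) = 1.
By Bézout, 67*(3) + 8*(-25) = 1.
Particular solution: (7, -62).
General solution: x = 7 + 8t, y = -62 - 67t for integer t.
46 ≤ 7 + 8t ≤ 170 gives t ∈ [5, 20], which is 16 values.

16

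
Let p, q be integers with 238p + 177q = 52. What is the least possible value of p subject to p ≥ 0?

gcd(238, 177) = 1.
1 divides 52, so solutions exist.
By Bézout, 238·(-29) + 177·(39) = 1.
Scale by 52/1 = 52: (p₀, q₀) = (-1508, 2028).
General solution: p = -1508 + 177t, q = 2028 - 238t for integer t.
p ≥ 0: smallest is -1508 mod 177 = 85 (at t = 9), with q = -114.

85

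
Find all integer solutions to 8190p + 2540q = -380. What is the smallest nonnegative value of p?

84

gcd(8190, 2540) = 10.
10 divides -380, so solutions exist.
By Bézout, 8190·(-49) + 2540·(158) = 10.
Scale by -380/10 = -38: (p₀, q₀) = (1862, -6004).
General solution: p = 1862 + 254t, q = -6004 - 819t for integer t.
p ≥ 0: smallest is 1862 mod 254 = 84 (at t = -7), with q = -271.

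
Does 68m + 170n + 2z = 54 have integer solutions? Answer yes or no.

yes

gcd(170, 68) = 34  (170 = 2·68 + 34, 68 = 2·34).
gcd(34, 2) = 2.
2 divides 54, so integer solutions exist.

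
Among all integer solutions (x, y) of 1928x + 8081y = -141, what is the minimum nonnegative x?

gcd(8081, 1928):
  8081 = 4·1928 + 369
  1928 = 5·369 + 83
  369 = 4·83 + 37
  83 = 2·37 + 9
  37 = 4·9 + 1
  9 = 9·1
so gcd(8081, 1928) = 1.
1 divides -141, so solutions exist.
Back-substitute for Bézout coefficients:
  1 = 37 - 4·9
  ... = 1928·(-876) + 8081·(209)
Scale by -141/1 = -141: (x₀, y₀) = (123516, -29469).
General solution: x = 123516 + 8081t, y = -29469 - 1928t for integer t.
x ≥ 0: smallest is 123516 mod 8081 = 2301 (at t = -15), with y = -549.

2301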